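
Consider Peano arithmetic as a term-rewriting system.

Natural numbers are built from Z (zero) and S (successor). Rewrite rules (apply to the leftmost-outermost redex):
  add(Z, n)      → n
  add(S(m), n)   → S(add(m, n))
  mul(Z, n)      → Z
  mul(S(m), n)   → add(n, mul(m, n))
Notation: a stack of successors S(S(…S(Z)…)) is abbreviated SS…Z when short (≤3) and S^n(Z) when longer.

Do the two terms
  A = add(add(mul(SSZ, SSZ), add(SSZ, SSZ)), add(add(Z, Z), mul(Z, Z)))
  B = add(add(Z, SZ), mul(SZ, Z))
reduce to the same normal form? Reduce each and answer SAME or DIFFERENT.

Answer: DIFFERENT — A ⇓ S^8(Z), B ⇓ SZ

Reduction:
Term A:
  start: add(add(mul(SSZ, SSZ), add(SSZ, SSZ)), add(add(Z, Z), mul(Z, Z)))
  →1  add(add(add(SSZ, mul(SZ, SSZ)), add(SSZ, SSZ)), add(add(Z, Z), mul(Z, Z)))
  →2  add(add(S(add(SZ, mul(SZ, SSZ))), add(SSZ, SSZ)), add(add(Z, Z), mul(Z, Z)))
  →3  add(S(add(add(SZ, mul(SZ, SSZ)), add(SSZ, SSZ))), add(add(Z, Z), mul(Z, Z)))
  →4  S(add(add(add(SZ, mul(SZ, SSZ)), add(SSZ, SSZ)), add(add(Z, Z), mul(Z, Z))))
  →5  S(add(add(S(add(Z, mul(SZ, SSZ))), add(SSZ, SSZ)), add(add(Z, Z), mul(Z, Z))))
  →6  S(add(S(add(add(Z, mul(SZ, SSZ)), add(SSZ, SSZ))), add(add(Z, Z), mul(Z, Z))))
  →7  S(S(add(add(add(Z, mul(SZ, SSZ)), add(SSZ, SSZ)), add(add(Z, Z), mul(Z, Z)))))
  →8  S(S(add(add(mul(SZ, SSZ), add(SSZ, SSZ)), add(add(Z, Z), mul(Z, Z)))))
  →9  S(S(add(add(add(SSZ, mul(Z, SSZ)), add(SSZ, SSZ)), add(add(Z, Z), mul(Z, Z)))))
  →10  S(S(add(add(S(add(SZ, mul(Z, SSZ))), add(SSZ, SSZ)), add(add(Z, Z), mul(Z, Z)))))
  →11  S(S(add(S(add(add(SZ, mul(Z, SSZ)), add(SSZ, SSZ))), add(add(Z, Z), mul(Z, Z)))))
  →12  S(S(S(add(add(add(SZ, mul(Z, SSZ)), add(SSZ, SSZ)), add(add(Z, Z), mul(Z, Z))))))
  →13  S(S(S(add(add(S(add(Z, mul(Z, SSZ))), add(SSZ, SSZ)), add(add(Z, Z), mul(Z, Z))))))
  →14  S(S(S(add(S(add(add(Z, mul(Z, SSZ)), add(SSZ, SSZ))), add(add(Z, Z), mul(Z, Z))))))
  →15  S(S(S(S(add(add(add(Z, mul(Z, SSZ)), add(SSZ, SSZ)), add(add(Z, Z), mul(Z, Z)))))))
  →16  S(S(S(S(add(add(mul(Z, SSZ), add(SSZ, SSZ)), add(add(Z, Z), mul(Z, Z)))))))
  →17  S(S(S(S(add(add(Z, add(SSZ, SSZ)), add(add(Z, Z), mul(Z, Z)))))))
  →18  S(S(S(S(add(add(SSZ, SSZ), add(add(Z, Z), mul(Z, Z)))))))
  →19  S(S(S(S(add(S(add(SZ, SSZ)), add(add(Z, Z), mul(Z, Z)))))))
  →20  S(S(S(S(S(add(add(SZ, SSZ), add(add(Z, Z), mul(Z, Z))))))))
  →21  S(S(S(S(S(add(S(add(Z, SSZ)), add(add(Z, Z), mul(Z, Z))))))))
  →22  S(S(S(S(S(S(add(add(Z, SSZ), add(add(Z, Z), mul(Z, Z)))))))))
  →23  S(S(S(S(S(S(add(SSZ, add(add(Z, Z), mul(Z, Z)))))))))
  →24  S(S(S(S(S(S(S(add(SZ, add(add(Z, Z), mul(Z, Z))))))))))
  →25  S(S(S(S(S(S(S(S(add(Z, add(add(Z, Z), mul(Z, Z)))))))))))
  →26  S(S(S(S(S(S(S(S(add(add(Z, Z), mul(Z, Z))))))))))
  →27  S(S(S(S(S(S(S(S(add(Z, mul(Z, Z))))))))))
  →28  S(S(S(S(S(S(S(S(mul(Z, Z)))))))))
  →29  S^8(Z)

Term B:
  start: add(add(Z, SZ), mul(SZ, Z))
  →1  add(SZ, mul(SZ, Z))
  →2  S(add(Z, mul(SZ, Z)))
  →3  S(mul(SZ, Z))
  →4  S(add(Z, mul(Z, Z)))
  →5  S(mul(Z, Z))
  →6  SZ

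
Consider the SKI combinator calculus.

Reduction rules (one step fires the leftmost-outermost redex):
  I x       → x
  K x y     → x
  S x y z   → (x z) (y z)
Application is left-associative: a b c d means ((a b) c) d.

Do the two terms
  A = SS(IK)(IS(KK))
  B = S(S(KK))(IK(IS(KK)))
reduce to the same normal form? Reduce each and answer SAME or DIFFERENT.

Answer: SAME — A ⇓ S(S(KK))(K(S(KK))), B ⇓ S(S(KK))(K(S(KK)))

Reduction:
Term A:
  start: SS(IK)(IS(KK))
  [1] S(IS(KK))(IK(IS(KK)))
  [2] S(S(KK))(IK(IS(KK)))
  [3] S(S(KK))(K(IS(KK)))
  [4] S(S(KK))(K(S(KK)))

Term B:
  start: S(S(KK))(IK(IS(KK)))
  [1] S(S(KK))(K(IS(KK)))
  [2] S(S(KK))(K(S(KK)))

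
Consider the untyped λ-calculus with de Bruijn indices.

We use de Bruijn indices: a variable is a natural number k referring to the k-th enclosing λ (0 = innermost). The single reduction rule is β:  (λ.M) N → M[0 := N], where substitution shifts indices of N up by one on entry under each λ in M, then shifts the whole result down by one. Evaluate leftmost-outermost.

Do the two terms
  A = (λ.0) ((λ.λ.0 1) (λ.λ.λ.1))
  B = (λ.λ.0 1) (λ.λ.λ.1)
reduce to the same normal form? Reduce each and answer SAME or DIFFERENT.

Term A:
  start: (λ.0) ((λ.λ.0 1) (λ.λ.λ.1))
  step 1: (λ.λ.0 1) (λ.λ.λ.1)
  step 2: λ.0 (λ.λ.λ.1)

Term B:
  start: (λ.λ.0 1) (λ.λ.λ.1)
  step 1: λ.0 (λ.λ.λ.1)

Answer: SAME — A ⇓ λ.0 (λ.λ.λ.1), B ⇓ λ.0 (λ.λ.λ.1)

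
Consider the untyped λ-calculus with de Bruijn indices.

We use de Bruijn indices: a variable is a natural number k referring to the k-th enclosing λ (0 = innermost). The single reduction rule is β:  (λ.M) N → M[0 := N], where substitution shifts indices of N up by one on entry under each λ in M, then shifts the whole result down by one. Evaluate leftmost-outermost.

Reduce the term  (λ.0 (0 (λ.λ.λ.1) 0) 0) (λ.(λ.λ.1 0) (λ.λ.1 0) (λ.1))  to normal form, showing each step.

Answer: normal form = λ.λ.λ.1  (in 13 steps)

Reduction:
  start: (λ.0 (0 (λ.λ.λ.1) 0) 0) (λ.(λ.λ.1 0) (λ.λ.1 0) (λ.1))
  →1  (λ.(λ.λ.1 0) (λ.λ.1 0) (λ.1)) ((λ.(λ.λ.1 0) (λ.λ.1 0) (λ.1)) (λ.λ.λ.1) (λ.(λ.λ.1 0) (λ.λ.1 0) (λ.1))) (λ.(λ.λ.1 0) (λ.λ.1 0) (λ.1))
  →2  (λ.λ.1 0) (λ.λ.1 0) (λ.(λ.(λ.λ.1 0) (λ.λ.1 0) (λ.1)) (λ.λ.λ.1) (λ.(λ.λ.1 0) (λ.λ.1 0) (λ.1))) (λ.(λ.λ.1 0) (λ.λ.1 0) (λ.1))
  →3  (λ.(λ.λ.1 0) 0) (λ.(λ.(λ.λ.1 0) (λ.λ.1 0) (λ.1)) (λ.λ.λ.1) (λ.(λ.λ.1 0) (λ.λ.1 0) (λ.1))) (λ.(λ.λ.1 0) (λ.λ.1 0) (λ.1))
  →4  (λ.λ.1 0) (λ.(λ.(λ.λ.1 0) (λ.λ.1 0) (λ.1)) (λ.λ.λ.1) (λ.(λ.λ.1 0) (λ.λ.1 0) (λ.1))) (λ.(λ.λ.1 0) (λ.λ.1 0) (λ.1))
  →5  (λ.(λ.(λ.(λ.λ.1 0) (λ.λ.1 0) (λ.1)) (λ.λ.λ.1) (λ.(λ.λ.1 0) (λ.λ.1 0) (λ.1))) 0) (λ.(λ.λ.1 0) (λ.λ.1 0) (λ.1))
  →6  (λ.(λ.(λ.λ.1 0) (λ.λ.1 0) (λ.1)) (λ.λ.λ.1) (λ.(λ.λ.1 0) (λ.λ.1 0) (λ.1))) (λ.(λ.λ.1 0) (λ.λ.1 0) (λ.1))
  →7  (λ.(λ.λ.1 0) (λ.λ.1 0) (λ.1)) (λ.λ.λ.1) (λ.(λ.λ.1 0) (λ.λ.1 0) (λ.1))
  →8  (λ.λ.1 0) (λ.λ.1 0) (λ.λ.λ.λ.1) (λ.(λ.λ.1 0) (λ.λ.1 0) (λ.1))
  →9  (λ.(λ.λ.1 0) 0) (λ.λ.λ.λ.1) (λ.(λ.λ.1 0) (λ.λ.1 0) (λ.1))
  →10  (λ.λ.1 0) (λ.λ.λ.λ.1) (λ.(λ.λ.1 0) (λ.λ.1 0) (λ.1))
  →11  (λ.(λ.λ.λ.λ.1) 0) (λ.(λ.λ.1 0) (λ.λ.1 0) (λ.1))
  →12  (λ.λ.λ.λ.1) (λ.(λ.λ.1 0) (λ.λ.1 0) (λ.1))
  →13  λ.λ.λ.1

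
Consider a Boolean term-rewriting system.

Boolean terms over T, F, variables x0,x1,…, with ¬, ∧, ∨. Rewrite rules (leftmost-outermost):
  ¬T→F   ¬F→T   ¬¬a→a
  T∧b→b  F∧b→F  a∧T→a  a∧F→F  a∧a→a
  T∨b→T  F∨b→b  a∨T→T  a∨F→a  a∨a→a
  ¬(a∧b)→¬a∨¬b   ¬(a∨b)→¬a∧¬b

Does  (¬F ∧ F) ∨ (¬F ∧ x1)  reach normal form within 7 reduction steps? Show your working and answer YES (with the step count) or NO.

  start: (¬F ∧ F) ∨ (¬F ∧ x1)
  →1  F ∨ (¬F ∧ x1)
  →2  ¬F ∧ x1
  →3  T ∧ x1
  →4  x1

Answer: YES — reaches normal form x1 in 4 ≤ 7 steps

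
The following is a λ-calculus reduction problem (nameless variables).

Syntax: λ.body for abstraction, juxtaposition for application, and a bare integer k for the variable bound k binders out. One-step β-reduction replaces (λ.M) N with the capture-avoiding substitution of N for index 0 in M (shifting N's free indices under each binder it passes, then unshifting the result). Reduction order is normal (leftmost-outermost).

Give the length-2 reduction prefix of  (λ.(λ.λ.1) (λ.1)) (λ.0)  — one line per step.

Answer: after 2 steps: λ.λ.λ.0

Reduction:
  start: (λ.(λ.λ.1) (λ.1)) (λ.0)
  [1] (λ.λ.1) (λ.λ.0)
  [2] λ.λ.λ.0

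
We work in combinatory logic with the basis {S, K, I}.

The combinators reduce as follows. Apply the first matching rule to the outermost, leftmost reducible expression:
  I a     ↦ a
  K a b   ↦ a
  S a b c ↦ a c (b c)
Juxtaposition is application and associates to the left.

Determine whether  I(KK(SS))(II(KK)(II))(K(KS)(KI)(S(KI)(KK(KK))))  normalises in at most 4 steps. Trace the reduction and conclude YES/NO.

  start: I(KK(SS))(II(KK)(II))(K(KS)(KI)(S(KI)(KK(KK))))
  →1  KK(SS)(II(KK)(II))(K(KS)(KI)(S(KI)(KK(KK))))
  →2  K(II(KK)(II))(K(KS)(KI)(S(KI)(KK(KK))))
  →3  II(KK)(II)
  →4  I(KK)(II)

Answer: NO — after 4 steps the term is I(KK)(II), not yet normal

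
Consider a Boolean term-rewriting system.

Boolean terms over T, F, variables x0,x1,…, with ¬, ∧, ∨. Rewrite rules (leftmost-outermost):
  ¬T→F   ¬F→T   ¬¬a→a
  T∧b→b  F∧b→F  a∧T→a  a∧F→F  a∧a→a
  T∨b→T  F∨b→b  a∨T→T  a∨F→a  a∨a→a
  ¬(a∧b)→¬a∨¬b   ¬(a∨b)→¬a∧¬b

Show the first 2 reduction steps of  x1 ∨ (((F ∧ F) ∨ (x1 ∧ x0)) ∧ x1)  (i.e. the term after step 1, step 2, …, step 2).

  start: x1 ∨ (((F ∧ F) ∨ (x1 ∧ x0)) ∧ x1)
  [1] x1 ∨ ((F ∨ (x1 ∧ x0)) ∧ x1)
  [2] x1 ∨ ((x1 ∧ x0) ∧ x1)

Answer: after 2 steps: x1 ∨ ((x1 ∧ x0) ∧ x1)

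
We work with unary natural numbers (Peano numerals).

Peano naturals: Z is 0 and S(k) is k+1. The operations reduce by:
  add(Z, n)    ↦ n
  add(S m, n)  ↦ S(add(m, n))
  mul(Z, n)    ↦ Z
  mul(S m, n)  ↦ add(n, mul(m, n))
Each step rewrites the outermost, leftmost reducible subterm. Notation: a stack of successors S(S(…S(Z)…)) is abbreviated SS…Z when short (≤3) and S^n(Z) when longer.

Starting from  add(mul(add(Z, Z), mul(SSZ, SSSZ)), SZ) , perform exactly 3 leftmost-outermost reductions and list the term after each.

Answer: after 3 steps: SZ

Reduction:
  start: add(mul(add(Z, Z), mul(SSZ, SSSZ)), SZ)
  [1] add(mul(Z, mul(SSZ, SSSZ)), SZ)
  [2] add(Z, SZ)
  [3] SZ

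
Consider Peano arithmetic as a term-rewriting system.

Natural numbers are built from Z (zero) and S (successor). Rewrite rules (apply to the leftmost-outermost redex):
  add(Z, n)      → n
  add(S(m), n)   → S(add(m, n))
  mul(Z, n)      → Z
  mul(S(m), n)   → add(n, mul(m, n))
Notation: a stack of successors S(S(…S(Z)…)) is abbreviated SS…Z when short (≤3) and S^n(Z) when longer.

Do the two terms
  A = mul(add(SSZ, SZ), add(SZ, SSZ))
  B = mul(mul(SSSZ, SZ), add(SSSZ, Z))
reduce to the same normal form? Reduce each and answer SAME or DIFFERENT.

Term A:
  start: mul(add(SSZ, SZ), add(SZ, SSZ))
  [1] mul(S(add(SZ, SZ)), add(SZ, SSZ))
  [2] add(add(SZ, SSZ), mul(add(SZ, SZ), add(SZ, SSZ)))
  [3] add(S(add(Z, SSZ)), mul(add(SZ, SZ), add(SZ, SSZ)))
  [4] S(add(add(Z, SSZ), mul(add(SZ, SZ), add(SZ, SSZ))))
  [5] S(add(SSZ, mul(add(SZ, SZ), add(SZ, SSZ))))
  [6] S(S(add(SZ, mul(add(SZ, SZ), add(SZ, SSZ)))))
  [7] S(S(S(add(Z, mul(add(SZ, SZ), add(SZ, SSZ))))))
  [8] S(S(S(mul(add(SZ, SZ), add(SZ, SSZ)))))
  [9] S(S(S(mul(S(add(Z, SZ)), add(SZ, SSZ)))))
  [10] S(S(S(add(add(SZ, SSZ), mul(add(Z, SZ), add(SZ, SSZ))))))
  [11] S(S(S(add(S(add(Z, SSZ)), mul(add(Z, SZ), add(SZ, SSZ))))))
  [12] S(S(S(S(add(add(Z, SSZ), mul(add(Z, SZ), add(SZ, SSZ)))))))
  [13] S(S(S(S(add(SSZ, mul(add(Z, SZ), add(SZ, SSZ)))))))
  [14] S(S(S(S(S(add(SZ, mul(add(Z, SZ), add(SZ, SSZ))))))))
  [15] S(S(S(S(S(S(add(Z, mul(add(Z, SZ), add(SZ, SSZ)))))))))
  [16] S(S(S(S(S(S(mul(add(Z, SZ), add(SZ, SSZ))))))))
  [17] S(S(S(S(S(S(mul(SZ, add(SZ, SSZ))))))))
  [18] S(S(S(S(S(S(add(add(SZ, SSZ), mul(Z, add(SZ, SSZ)))))))))
  [19] S(S(S(S(S(S(add(S(add(Z, SSZ)), mul(Z, add(SZ, SSZ)))))))))
  [20] S(S(S(S(S(S(S(add(add(Z, SSZ), mul(Z, add(SZ, SSZ))))))))))
  [21] S(S(S(S(S(S(S(add(SSZ, mul(Z, add(SZ, SSZ))))))))))
  [22] S(S(S(S(S(S(S(S(add(SZ, mul(Z, add(SZ, SSZ)))))))))))
  [23] S(S(S(S(S(S(S(S(S(add(Z, mul(Z, add(SZ, SSZ))))))))))))
  [24] S(S(S(S(S(S(S(S(S(mul(Z, add(SZ, SSZ)))))))))))
  [25] S^9(Z)

Term B:
  start: mul(mul(SSSZ, SZ), add(SSSZ, Z))
  [1] mul(add(SZ, mul(SSZ, SZ)), add(SSSZ, Z))
  [2] mul(S(add(Z, mul(SSZ, SZ))), add(SSSZ, Z))
  [3] add(add(SSSZ, Z), mul(add(Z, mul(SSZ, SZ)), add(SSSZ, Z)))
  [4] add(S(add(SSZ, Z)), mul(add(Z, mul(SSZ, SZ)), add(SSSZ, Z)))
  [5] S(add(add(SSZ, Z), mul(add(Z, mul(SSZ, SZ)), add(SSSZ, Z))))
  [6] S(add(S(add(SZ, Z)), mul(add(Z, mul(SSZ, SZ)), add(SSSZ, Z))))
  [7] S(S(add(add(SZ, Z), mul(add(Z, mul(SSZ, SZ)), add(SSSZ, Z)))))
  [8] S(S(add(S(add(Z, Z)), mul(add(Z, mul(SSZ, SZ)), add(SSSZ, Z)))))
  [9] S(S(S(add(add(Z, Z), mul(add(Z, mul(SSZ, SZ)), add(SSSZ, Z))))))
  [10] S(S(S(add(Z, mul(add(Z, mul(SSZ, SZ)), add(SSSZ, Z))))))
  [11] S(S(S(mul(add(Z, mul(SSZ, SZ)), add(SSSZ, Z)))))
  [12] S(S(S(mul(mul(SSZ, SZ), add(SSSZ, Z)))))
  [13] S(S(S(mul(add(SZ, mul(SZ, SZ)), add(SSSZ, Z)))))
  [14] S(S(S(mul(S(add(Z, mul(SZ, SZ))), add(SSSZ, Z)))))
  [15] S(S(S(add(add(SSSZ, Z), mul(add(Z, mul(SZ, SZ)), add(SSSZ, Z))))))
  [16] S(S(S(add(S(add(SSZ, Z)), mul(add(Z, mul(SZ, SZ)), add(SSSZ, Z))))))
  [17] S(S(S(S(add(add(SSZ, Z), mul(add(Z, mul(SZ, SZ)), add(SSSZ, Z)))))))
  [18] S(S(S(S(add(S(add(SZ, Z)), mul(add(Z, mul(SZ, SZ)), add(SSSZ, Z)))))))
  [19] S(S(S(S(S(add(add(SZ, Z), mul(add(Z, mul(SZ, SZ)), add(SSSZ, Z))))))))
  [20] S(S(S(S(S(add(S(add(Z, Z)), mul(add(Z, mul(SZ, SZ)), add(SSSZ, Z))))))))
  [21] S(S(S(S(S(S(add(add(Z, Z), mul(add(Z, mul(SZ, SZ)), add(SSSZ, Z)))))))))
  [22] S(S(S(S(S(S(add(Z, mul(add(Z, mul(SZ, SZ)), add(SSSZ, Z)))))))))
  [23] S(S(S(S(S(S(mul(add(Z, mul(SZ, SZ)), add(SSSZ, Z))))))))
  [24] S(S(S(S(S(S(mul(mul(SZ, SZ), add(SSSZ, Z))))))))
  [25] S(S(S(S(S(S(mul(add(SZ, mul(Z, SZ)), add(SSSZ, Z))))))))
  [26] S(S(S(S(S(S(mul(S(add(Z, mul(Z, SZ))), add(SSSZ, Z))))))))
  [27] S(S(S(S(S(S(add(add(SSSZ, Z), mul(add(Z, mul(Z, SZ)), add(SSSZ, Z)))))))))
  [28] S(S(S(S(S(S(add(S(add(SSZ, Z)), mul(add(Z, mul(Z, SZ)), add(SSSZ, Z)))))))))
  [29] S(S(S(S(S(S(S(add(add(SSZ, Z), mul(add(Z, mul(Z, SZ)), add(SSSZ, Z))))))))))
  [30] S(S(S(S(S(S(S(add(S(add(SZ, Z)), mul(add(Z, mul(Z, SZ)), add(SSSZ, Z))))))))))
  [31] S(S(S(S(S(S(S(S(add(add(SZ, Z), mul(add(Z, mul(Z, SZ)), add(SSSZ, Z)))))))))))
  [32] S(S(S(S(S(S(S(S(add(S(add(Z, Z)), mul(add(Z, mul(Z, SZ)), add(SSSZ, Z)))))))))))
  [33] S(S(S(S(S(S(S(S(S(add(add(Z, Z), mul(add(Z, mul(Z, SZ)), add(SSSZ, Z))))))))))))
  [34] S(S(S(S(S(S(S(S(S(add(Z, mul(add(Z, mul(Z, SZ)), add(SSSZ, Z))))))))))))
  [35] S(S(S(S(S(S(S(S(S(mul(add(Z, mul(Z, SZ)), add(SSSZ, Z)))))))))))
  [36] S(S(S(S(S(S(S(S(S(mul(mul(Z, SZ), add(SSSZ, Z)))))))))))
  [37] S(S(S(S(S(S(S(S(S(mul(Z, add(SSSZ, Z)))))))))))
  [38] S^9(Z)

Answer: SAME — A ⇓ S^9(Z), B ⇓ S^9(Z)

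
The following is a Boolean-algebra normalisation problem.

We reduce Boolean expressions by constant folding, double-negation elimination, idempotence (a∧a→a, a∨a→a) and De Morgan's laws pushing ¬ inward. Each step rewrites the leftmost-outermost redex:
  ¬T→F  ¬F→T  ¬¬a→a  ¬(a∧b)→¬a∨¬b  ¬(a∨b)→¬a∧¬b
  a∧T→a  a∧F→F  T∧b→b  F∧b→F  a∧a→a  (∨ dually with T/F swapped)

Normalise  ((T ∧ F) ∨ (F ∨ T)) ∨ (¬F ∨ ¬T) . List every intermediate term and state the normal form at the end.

  start: ((T ∧ F) ∨ (F ∨ T)) ∨ (¬F ∨ ¬T)
  step 1: (F ∨ (F ∨ T)) ∨ (¬F ∨ ¬T)
  step 2: (F ∨ T) ∨ (¬F ∨ ¬T)
  step 3: T ∨ (¬F ∨ ¬T)
  step 4: T

Answer: normal form = T  (in 4 steps)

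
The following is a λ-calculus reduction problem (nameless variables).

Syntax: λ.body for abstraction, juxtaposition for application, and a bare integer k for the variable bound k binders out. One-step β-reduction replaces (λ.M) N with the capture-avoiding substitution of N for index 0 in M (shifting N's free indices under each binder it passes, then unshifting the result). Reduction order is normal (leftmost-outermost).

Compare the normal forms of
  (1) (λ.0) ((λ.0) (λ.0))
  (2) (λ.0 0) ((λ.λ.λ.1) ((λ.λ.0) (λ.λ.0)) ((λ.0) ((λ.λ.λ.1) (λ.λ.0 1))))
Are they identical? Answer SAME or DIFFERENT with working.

Term A:
  start: (λ.0) ((λ.0) (λ.0))
  →1  (λ.0) (λ.0)
  →2  λ.0

Term B:
  start: (λ.0 0) ((λ.λ.λ.1) ((λ.λ.0) (λ.λ.0)) ((λ.0) ((λ.λ.λ.1) (λ.λ.0 1))))
  →1  (λ.λ.λ.1) ((λ.λ.0) (λ.λ.0)) ((λ.0) ((λ.λ.λ.1) (λ.λ.0 1))) ((λ.λ.λ.1) ((λ.λ.0) (λ.λ.0)) ((λ.0) ((λ.λ.λ.1) (λ.λ.0 1))))
  →2  (λ.λ.1) ((λ.0) ((λ.λ.λ.1) (λ.λ.0 1))) ((λ.λ.λ.1) ((λ.λ.0) (λ.λ.0)) ((λ.0) ((λ.λ.λ.1) (λ.λ.0 1))))
  →3  (λ.(λ.0) ((λ.λ.λ.1) (λ.λ.0 1))) ((λ.λ.λ.1) ((λ.λ.0) (λ.λ.0)) ((λ.0) ((λ.λ.λ.1) (λ.λ.0 1))))
  →4  (λ.0) ((λ.λ.λ.1) (λ.λ.0 1))
  →5  (λ.λ.λ.1) (λ.λ.0 1)
  →6  λ.λ.1

Answer: DIFFERENT — A ⇓ λ.0, B ⇓ λ.λ.1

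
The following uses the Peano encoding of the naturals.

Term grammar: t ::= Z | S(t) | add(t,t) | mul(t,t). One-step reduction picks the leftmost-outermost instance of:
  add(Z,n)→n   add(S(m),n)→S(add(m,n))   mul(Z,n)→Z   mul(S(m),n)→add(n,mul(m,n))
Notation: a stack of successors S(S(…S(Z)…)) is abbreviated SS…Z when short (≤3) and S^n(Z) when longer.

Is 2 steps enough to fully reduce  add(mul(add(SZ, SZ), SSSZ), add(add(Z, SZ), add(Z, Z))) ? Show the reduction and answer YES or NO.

  start: add(mul(add(SZ, SZ), SSSZ), add(add(Z, SZ), add(Z, Z)))
  →1  add(mul(S(add(Z, SZ)), SSSZ), add(add(Z, SZ), add(Z, Z)))
  →2  add(add(SSSZ, mul(add(Z, SZ), SSSZ)), add(add(Z, SZ), add(Z, Z)))

Answer: NO — after 2 steps the term is add(add(SSSZ, mul(add(Z, SZ), SSSZ)), add(add(Z, SZ), add(Z, Z))), not yet normal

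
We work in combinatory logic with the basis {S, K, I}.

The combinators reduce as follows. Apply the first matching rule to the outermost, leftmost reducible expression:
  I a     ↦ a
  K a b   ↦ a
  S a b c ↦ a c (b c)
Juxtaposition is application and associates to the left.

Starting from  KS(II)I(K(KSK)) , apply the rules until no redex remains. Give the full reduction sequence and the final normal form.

  start: KS(II)I(K(KSK))
  step 1: SI(K(KSK))
  step 2: SI(KS)

Answer: normal form = SI(KS)  (in 2 steps)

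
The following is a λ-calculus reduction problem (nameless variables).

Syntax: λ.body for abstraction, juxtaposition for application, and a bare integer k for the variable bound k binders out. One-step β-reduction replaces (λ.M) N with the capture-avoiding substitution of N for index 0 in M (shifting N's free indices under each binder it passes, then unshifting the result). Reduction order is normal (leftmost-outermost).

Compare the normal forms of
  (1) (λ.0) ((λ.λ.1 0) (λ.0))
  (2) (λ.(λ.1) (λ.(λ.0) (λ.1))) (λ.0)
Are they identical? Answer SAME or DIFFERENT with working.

Term A:
  start: (λ.0) ((λ.λ.1 0) (λ.0))
  →1  (λ.λ.1 0) (λ.0)
  →2  λ.(λ.0) 0
  →3  λ.0

Term B:
  start: (λ.(λ.1) (λ.(λ.0) (λ.1))) (λ.0)
  →1  (λ.λ.0) (λ.(λ.0) (λ.1))
  →2  λ.0

Answer: SAME — A ⇓ λ.0, B ⇓ λ.0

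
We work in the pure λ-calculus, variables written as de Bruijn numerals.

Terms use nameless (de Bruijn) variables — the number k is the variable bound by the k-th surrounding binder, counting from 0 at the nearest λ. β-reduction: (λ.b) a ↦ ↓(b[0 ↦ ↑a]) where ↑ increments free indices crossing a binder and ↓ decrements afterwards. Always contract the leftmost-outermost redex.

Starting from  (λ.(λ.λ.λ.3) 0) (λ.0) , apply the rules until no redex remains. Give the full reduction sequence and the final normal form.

  start: (λ.(λ.λ.λ.3) 0) (λ.0)
  [1] (λ.λ.λ.λ.0) (λ.0)
  [2] λ.λ.λ.0

Answer: normal form = λ.λ.λ.0  (in 2 steps)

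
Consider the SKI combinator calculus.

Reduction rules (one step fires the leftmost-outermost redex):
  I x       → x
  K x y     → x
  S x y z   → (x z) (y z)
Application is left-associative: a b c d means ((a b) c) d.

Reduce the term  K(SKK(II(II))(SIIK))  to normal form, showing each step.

Answer: normal form = K(KK)  (in 9 steps)

Reduction:
  start: K(SKK(II(II))(SIIK))
  step 1: K(K(II(II))(K(II(II)))(SIIK))
  step 2: K(II(II)(SIIK))
  step 3: K(I(II)(SIIK))
  step 4: K(II(SIIK))
  step 5: K(I(SIIK))
  step 6: K(SIIK)
  step 7: K(IK(IK))
  step 8: K(K(IK))
  step 9: K(KK)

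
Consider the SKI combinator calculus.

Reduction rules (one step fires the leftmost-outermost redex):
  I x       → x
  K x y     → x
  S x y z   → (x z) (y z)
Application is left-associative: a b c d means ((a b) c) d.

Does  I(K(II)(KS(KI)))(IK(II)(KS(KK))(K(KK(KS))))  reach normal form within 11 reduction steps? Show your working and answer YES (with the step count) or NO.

Answer: YES — reaches normal form KK in 9 ≤ 11 steps

Reduction:
  start: I(K(II)(KS(KI)))(IK(II)(KS(KK))(K(KK(KS))))
  →1  K(II)(KS(KI))(IK(II)(KS(KK))(K(KK(KS))))
  →2  II(IK(II)(KS(KK))(K(KK(KS))))
  →3  I(IK(II)(KS(KK))(K(KK(KS))))
  →4  IK(II)(KS(KK))(K(KK(KS)))
  →5  K(II)(KS(KK))(K(KK(KS)))
  →6  II(K(KK(KS)))
  →7  I(K(KK(KS)))
  →8  K(KK(KS))
  →9  KK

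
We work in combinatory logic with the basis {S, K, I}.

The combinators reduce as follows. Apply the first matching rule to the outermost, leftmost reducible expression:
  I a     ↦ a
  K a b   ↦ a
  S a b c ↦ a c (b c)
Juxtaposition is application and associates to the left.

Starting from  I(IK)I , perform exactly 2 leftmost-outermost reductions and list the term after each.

  start: I(IK)I
  step 1: IKI
  step 2: KI

Answer: after 2 steps: KI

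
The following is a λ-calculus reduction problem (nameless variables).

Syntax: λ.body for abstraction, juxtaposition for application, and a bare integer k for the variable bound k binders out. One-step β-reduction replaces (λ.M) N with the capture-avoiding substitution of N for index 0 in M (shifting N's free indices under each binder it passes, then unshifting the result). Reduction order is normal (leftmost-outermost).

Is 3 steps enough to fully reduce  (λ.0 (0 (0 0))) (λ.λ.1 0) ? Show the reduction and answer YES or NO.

Answer: NO — after 3 steps the term is λ.(λ.(λ.λ.1 0) (λ.λ.1 0) 0) 0, not yet normal

Derivation:
  start: (λ.0 (0 (0 0))) (λ.λ.1 0)
  step 1: (λ.λ.1 0) ((λ.λ.1 0) ((λ.λ.1 0) (λ.λ.1 0)))
  step 2: λ.(λ.λ.1 0) ((λ.λ.1 0) (λ.λ.1 0)) 0
  step 3: λ.(λ.(λ.λ.1 0) (λ.λ.1 0) 0) 0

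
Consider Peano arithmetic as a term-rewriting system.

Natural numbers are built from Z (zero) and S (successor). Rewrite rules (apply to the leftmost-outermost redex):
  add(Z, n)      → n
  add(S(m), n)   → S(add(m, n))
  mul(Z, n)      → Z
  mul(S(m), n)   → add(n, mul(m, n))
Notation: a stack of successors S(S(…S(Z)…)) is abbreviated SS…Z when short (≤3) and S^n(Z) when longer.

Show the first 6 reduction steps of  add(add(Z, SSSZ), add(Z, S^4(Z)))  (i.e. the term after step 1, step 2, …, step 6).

Answer: after 6 steps: S^7(Z)

Derivation:
  start: add(add(Z, SSSZ), add(Z, S^4(Z)))
  →1  add(SSSZ, add(Z, S^4(Z)))
  →2  S(add(SSZ, add(Z, S^4(Z))))
  →3  S(S(add(SZ, add(Z, S^4(Z)))))
  →4  S(S(S(add(Z, add(Z, S^4(Z))))))
  →5  S(S(S(add(Z, S^4(Z)))))
  →6  S^7(Z)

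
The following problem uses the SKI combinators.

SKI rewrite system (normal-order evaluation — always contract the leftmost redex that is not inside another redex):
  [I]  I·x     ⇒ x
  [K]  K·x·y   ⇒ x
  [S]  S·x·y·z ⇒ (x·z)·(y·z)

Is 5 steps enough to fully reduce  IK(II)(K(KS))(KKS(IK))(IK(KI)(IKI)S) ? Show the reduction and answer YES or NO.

  start: IK(II)(K(KS))(KKS(IK))(IK(KI)(IKI)S)
  →1  K(II)(K(KS))(KKS(IK))(IK(KI)(IKI)S)
  →2  II(KKS(IK))(IK(KI)(IKI)S)
  →3  I(KKS(IK))(IK(KI)(IKI)S)
  →4  KKS(IK)(IK(KI)(IKI)S)
  →5  K(IK)(IK(KI)(IKI)S)

Answer: NO — after 5 steps the term is K(IK)(IK(KI)(IKI)S), not yet normal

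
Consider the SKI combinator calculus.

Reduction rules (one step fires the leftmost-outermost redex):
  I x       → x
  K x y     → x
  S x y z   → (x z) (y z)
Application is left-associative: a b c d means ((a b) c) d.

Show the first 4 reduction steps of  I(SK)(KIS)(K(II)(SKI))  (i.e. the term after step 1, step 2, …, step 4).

Answer: after 4 steps: II

Derivation:
  start: I(SK)(KIS)(K(II)(SKI))
  [1] SK(KIS)(K(II)(SKI))
  [2] K(K(II)(SKI))(KIS(K(II)(SKI)))
  [3] K(II)(SKI)
  [4] II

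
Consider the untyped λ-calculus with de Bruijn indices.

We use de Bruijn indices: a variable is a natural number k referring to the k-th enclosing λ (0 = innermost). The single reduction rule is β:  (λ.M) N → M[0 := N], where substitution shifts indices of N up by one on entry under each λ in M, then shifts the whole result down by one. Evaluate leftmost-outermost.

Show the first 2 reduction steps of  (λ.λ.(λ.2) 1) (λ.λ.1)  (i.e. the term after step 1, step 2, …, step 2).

  start: (λ.λ.(λ.2) 1) (λ.λ.1)
  [1] λ.(λ.λ.λ.1) (λ.λ.1)
  [2] λ.λ.λ.1

Answer: after 2 steps: λ.λ.λ.1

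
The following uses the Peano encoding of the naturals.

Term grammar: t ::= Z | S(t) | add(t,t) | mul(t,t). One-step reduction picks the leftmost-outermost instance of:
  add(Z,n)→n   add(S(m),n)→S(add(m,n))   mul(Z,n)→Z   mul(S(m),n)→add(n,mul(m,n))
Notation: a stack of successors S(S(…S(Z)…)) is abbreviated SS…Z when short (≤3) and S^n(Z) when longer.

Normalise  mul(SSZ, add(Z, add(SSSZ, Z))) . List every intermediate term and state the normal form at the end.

Answer: normal form = S^6(Z)  (in 21 steps)

Derivation:
  start: mul(SSZ, add(Z, add(SSSZ, Z)))
  step 1: add(add(Z, add(SSSZ, Z)), mul(SZ, add(Z, add(SSSZ, Z))))
  step 2: add(add(SSSZ, Z), mul(SZ, add(Z, add(SSSZ, Z))))
  step 3: add(S(add(SSZ, Z)), mul(SZ, add(Z, add(SSSZ, Z))))
  step 4: S(add(add(SSZ, Z), mul(SZ, add(Z, add(SSSZ, Z)))))
  step 5: S(add(S(add(SZ, Z)), mul(SZ, add(Z, add(SSSZ, Z)))))
  step 6: S(S(add(add(SZ, Z), mul(SZ, add(Z, add(SSSZ, Z))))))
  step 7: S(S(add(S(add(Z, Z)), mul(SZ, add(Z, add(SSSZ, Z))))))
  step 8: S(S(S(add(add(Z, Z), mul(SZ, add(Z, add(SSSZ, Z)))))))
  step 9: S(S(S(add(Z, mul(SZ, add(Z, add(SSSZ, Z)))))))
  step 10: S(S(S(mul(SZ, add(Z, add(SSSZ, Z))))))
  step 11: S(S(S(add(add(Z, add(SSSZ, Z)), mul(Z, add(Z, add(SSSZ, Z)))))))
  step 12: S(S(S(add(add(SSSZ, Z), mul(Z, add(Z, add(SSSZ, Z)))))))
  step 13: S(S(S(add(S(add(SSZ, Z)), mul(Z, add(Z, add(SSSZ, Z)))))))
  step 14: S(S(S(S(add(add(SSZ, Z), mul(Z, add(Z, add(SSSZ, Z))))))))
  step 15: S(S(S(S(add(S(add(SZ, Z)), mul(Z, add(Z, add(SSSZ, Z))))))))
  step 16: S(S(S(S(S(add(add(SZ, Z), mul(Z, add(Z, add(SSSZ, Z)))))))))
  step 17: S(S(S(S(S(add(S(add(Z, Z)), mul(Z, add(Z, add(SSSZ, Z)))))))))
  step 18: S(S(S(S(S(S(add(add(Z, Z), mul(Z, add(Z, add(SSSZ, Z))))))))))
  step 19: S(S(S(S(S(S(add(Z, mul(Z, add(Z, add(SSSZ, Z))))))))))
  step 20: S(S(S(S(S(S(mul(Z, add(Z, add(SSSZ, Z)))))))))
  step 21: S^6(Z)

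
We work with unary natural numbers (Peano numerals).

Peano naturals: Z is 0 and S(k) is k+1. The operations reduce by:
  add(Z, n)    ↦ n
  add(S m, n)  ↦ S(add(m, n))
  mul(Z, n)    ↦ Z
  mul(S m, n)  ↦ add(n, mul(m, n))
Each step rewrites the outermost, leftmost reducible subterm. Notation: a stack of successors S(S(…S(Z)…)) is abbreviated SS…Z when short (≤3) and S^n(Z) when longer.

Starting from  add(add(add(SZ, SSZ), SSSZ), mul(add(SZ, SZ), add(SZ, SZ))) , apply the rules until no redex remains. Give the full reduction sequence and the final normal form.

  start: add(add(add(SZ, SSZ), SSSZ), mul(add(SZ, SZ), add(SZ, SZ)))
  →1  add(add(S(add(Z, SSZ)), SSSZ), mul(add(SZ, SZ), add(SZ, SZ)))
  →2  add(S(add(add(Z, SSZ), SSSZ)), mul(add(SZ, SZ), add(SZ, SZ)))
  →3  S(add(add(add(Z, SSZ), SSSZ), mul(add(SZ, SZ), add(SZ, SZ))))
  →4  S(add(add(SSZ, SSSZ), mul(add(SZ, SZ), add(SZ, SZ))))
  →5  S(add(S(add(SZ, SSSZ)), mul(add(SZ, SZ), add(SZ, SZ))))
  →6  S(S(add(add(SZ, SSSZ), mul(add(SZ, SZ), add(SZ, SZ)))))
  →7  S(S(add(S(add(Z, SSSZ)), mul(add(SZ, SZ), add(SZ, SZ)))))
  →8  S(S(S(add(add(Z, SSSZ), mul(add(SZ, SZ), add(SZ, SZ))))))
  →9  S(S(S(add(SSSZ, mul(add(SZ, SZ), add(SZ, SZ))))))
  →10  S(S(S(S(add(SSZ, mul(add(SZ, SZ), add(SZ, SZ)))))))
  →11  S(S(S(S(S(add(SZ, mul(add(SZ, SZ), add(SZ, SZ))))))))
  →12  S(S(S(S(S(S(add(Z, mul(add(SZ, SZ), add(SZ, SZ)))))))))
  →13  S(S(S(S(S(S(mul(add(SZ, SZ), add(SZ, SZ))))))))
  →14  S(S(S(S(S(S(mul(S(add(Z, SZ)), add(SZ, SZ))))))))
  →15  S(S(S(S(S(S(add(add(SZ, SZ), mul(add(Z, SZ), add(SZ, SZ)))))))))
  →16  S(S(S(S(S(S(add(S(add(Z, SZ)), mul(add(Z, SZ), add(SZ, SZ)))))))))
  →17  S(S(S(S(S(S(S(add(add(Z, SZ), mul(add(Z, SZ), add(SZ, SZ))))))))))
  →18  S(S(S(S(S(S(S(add(SZ, mul(add(Z, SZ), add(SZ, SZ))))))))))
  →19  S(S(S(S(S(S(S(S(add(Z, mul(add(Z, SZ), add(SZ, SZ)))))))))))
  →20  S(S(S(S(S(S(S(S(mul(add(Z, SZ), add(SZ, SZ))))))))))
  →21  S(S(S(S(S(S(S(S(mul(SZ, add(SZ, SZ))))))))))
  →22  S(S(S(S(S(S(S(S(add(add(SZ, SZ), mul(Z, add(SZ, SZ)))))))))))
  →23  S(S(S(S(S(S(S(S(add(S(add(Z, SZ)), mul(Z, add(SZ, SZ)))))))))))
  →24  S(S(S(S(S(S(S(S(S(add(add(Z, SZ), mul(Z, add(SZ, SZ))))))))))))
  →25  S(S(S(S(S(S(S(S(S(add(SZ, mul(Z, add(SZ, SZ))))))))))))
  →26  S(S(S(S(S(S(S(S(S(S(add(Z, mul(Z, add(SZ, SZ)))))))))))))
  →27  S(S(S(S(S(S(S(S(S(S(mul(Z, add(SZ, SZ))))))))))))
  →28  S^10(Z)

Answer: normal form = S^10(Z)  (in 28 steps)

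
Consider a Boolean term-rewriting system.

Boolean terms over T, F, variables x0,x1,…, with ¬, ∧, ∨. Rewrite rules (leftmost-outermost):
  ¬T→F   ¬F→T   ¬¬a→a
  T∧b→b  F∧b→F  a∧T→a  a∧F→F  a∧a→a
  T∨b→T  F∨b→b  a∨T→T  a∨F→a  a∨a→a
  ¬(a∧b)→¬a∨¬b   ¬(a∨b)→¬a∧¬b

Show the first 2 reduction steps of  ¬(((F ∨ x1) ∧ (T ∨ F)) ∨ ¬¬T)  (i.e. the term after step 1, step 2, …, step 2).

Answer: after 2 steps: (¬(F ∨ x1) ∨ ¬(T ∨ F)) ∧ ¬¬¬T

Working:
  start: ¬(((F ∨ x1) ∧ (T ∨ F)) ∨ ¬¬T)
  step 1: ¬((F ∨ x1) ∧ (T ∨ F)) ∧ ¬¬¬T
  step 2: (¬(F ∨ x1) ∨ ¬(T ∨ F)) ∧ ¬¬¬T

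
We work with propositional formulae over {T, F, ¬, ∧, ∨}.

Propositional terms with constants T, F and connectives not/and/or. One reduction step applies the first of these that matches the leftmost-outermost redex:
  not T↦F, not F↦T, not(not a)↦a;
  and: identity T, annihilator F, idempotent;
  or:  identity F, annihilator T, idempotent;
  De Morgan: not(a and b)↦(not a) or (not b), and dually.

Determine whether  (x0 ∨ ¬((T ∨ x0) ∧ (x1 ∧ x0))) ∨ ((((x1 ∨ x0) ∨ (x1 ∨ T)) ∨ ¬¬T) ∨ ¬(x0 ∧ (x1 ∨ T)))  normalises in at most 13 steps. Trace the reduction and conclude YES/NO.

  start: (x0 ∨ ¬((T ∨ x0) ∧ (x1 ∧ x0))) ∨ ((((x1 ∨ x0) ∨ (x1 ∨ T)) ∨ ¬¬T) ∨ ¬(x0 ∧ (x1 ∨ T)))
  [1] (x0 ∨ (¬(T ∨ x0) ∨ ¬(x1 ∧ x0))) ∨ ((((x1 ∨ x0) ∨ (x1 ∨ T)) ∨ ¬¬T) ∨ ¬(x0 ∧ (x1 ∨ T)))
  [2] (x0 ∨ ((¬T ∧ ¬x0) ∨ ¬(x1 ∧ x0))) ∨ ((((x1 ∨ x0) ∨ (x1 ∨ T)) ∨ ¬¬T) ∨ ¬(x0 ∧ (x1 ∨ T)))
  [3] (x0 ∨ ((F ∧ ¬x0) ∨ ¬(x1 ∧ x0))) ∨ ((((x1 ∨ x0) ∨ (x1 ∨ T)) ∨ ¬¬T) ∨ ¬(x0 ∧ (x1 ∨ T)))
  [4] (x0 ∨ (F ∨ ¬(x1 ∧ x0))) ∨ ((((x1 ∨ x0) ∨ (x1 ∨ T)) ∨ ¬¬T) ∨ ¬(x0 ∧ (x1 ∨ T)))
  [5] (x0 ∨ ¬(x1 ∧ x0)) ∨ ((((x1 ∨ x0) ∨ (x1 ∨ T)) ∨ ¬¬T) ∨ ¬(x0 ∧ (x1 ∨ T)))
  [6] (x0 ∨ (¬x1 ∨ ¬x0)) ∨ ((((x1 ∨ x0) ∨ (x1 ∨ T)) ∨ ¬¬T) ∨ ¬(x0 ∧ (x1 ∨ T)))
  [7] (x0 ∨ (¬x1 ∨ ¬x0)) ∨ ((((x1 ∨ x0) ∨ T) ∨ ¬¬T) ∨ ¬(x0 ∧ (x1 ∨ T)))
  [8] (x0 ∨ (¬x1 ∨ ¬x0)) ∨ ((T ∨ ¬¬T) ∨ ¬(x0 ∧ (x1 ∨ T)))
  [9] (x0 ∨ (¬x1 ∨ ¬x0)) ∨ (T ∨ ¬(x0 ∧ (x1 ∨ T)))
  [10] (x0 ∨ (¬x1 ∨ ¬x0)) ∨ T
  [11] T

Answer: YES — reaches normal form T in 11 ≤ 13 steps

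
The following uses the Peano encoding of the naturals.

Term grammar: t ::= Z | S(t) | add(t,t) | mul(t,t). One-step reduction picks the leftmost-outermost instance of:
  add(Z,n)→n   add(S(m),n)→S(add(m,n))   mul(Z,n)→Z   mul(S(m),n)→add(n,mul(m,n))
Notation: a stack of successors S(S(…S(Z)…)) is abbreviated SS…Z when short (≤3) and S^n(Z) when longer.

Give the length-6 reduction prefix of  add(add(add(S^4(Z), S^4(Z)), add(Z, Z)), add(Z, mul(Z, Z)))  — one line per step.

Answer: after 6 steps: S(S(add(add(add(SSZ, S^4(Z)), add(Z, Z)), add(Z, mul(Z, Z)))))

Derivation:
  start: add(add(add(S^4(Z), S^4(Z)), add(Z, Z)), add(Z, mul(Z, Z)))
  →1  add(add(S(add(SSSZ, S^4(Z))), add(Z, Z)), add(Z, mul(Z, Z)))
  →2  add(S(add(add(SSSZ, S^4(Z)), add(Z, Z))), add(Z, mul(Z, Z)))
  →3  S(add(add(add(SSSZ, S^4(Z)), add(Z, Z)), add(Z, mul(Z, Z))))
  →4  S(add(add(S(add(SSZ, S^4(Z))), add(Z, Z)), add(Z, mul(Z, Z))))
  →5  S(add(S(add(add(SSZ, S^4(Z)), add(Z, Z))), add(Z, mul(Z, Z))))
  →6  S(S(add(add(add(SSZ, S^4(Z)), add(Z, Z)), add(Z, mul(Z, Z)))))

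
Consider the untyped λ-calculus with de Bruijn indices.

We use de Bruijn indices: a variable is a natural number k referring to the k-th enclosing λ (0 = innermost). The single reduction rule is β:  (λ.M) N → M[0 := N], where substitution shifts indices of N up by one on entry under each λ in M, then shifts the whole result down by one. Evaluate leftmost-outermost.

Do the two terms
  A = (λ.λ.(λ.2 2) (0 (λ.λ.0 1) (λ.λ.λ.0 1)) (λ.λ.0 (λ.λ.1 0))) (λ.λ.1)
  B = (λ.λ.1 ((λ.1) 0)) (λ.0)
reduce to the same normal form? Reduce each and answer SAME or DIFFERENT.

Term A:
  start: (λ.λ.(λ.2 2) (0 (λ.λ.0 1) (λ.λ.λ.0 1)) (λ.λ.0 (λ.λ.1 0))) (λ.λ.1)
  [1] λ.(λ.(λ.λ.1) (λ.λ.1)) (0 (λ.λ.0 1) (λ.λ.λ.0 1)) (λ.λ.0 (λ.λ.1 0))
  [2] λ.(λ.λ.1) (λ.λ.1) (λ.λ.0 (λ.λ.1 0))
  [3] λ.(λ.λ.λ.1) (λ.λ.0 (λ.λ.1 0))
  [4] λ.λ.λ.1

Term B:
  start: (λ.λ.1 ((λ.1) 0)) (λ.0)
  [1] λ.(λ.0) ((λ.1) 0)
  [2] λ.(λ.1) 0
  [3] λ.0

Answer: DIFFERENT — A ⇓ λ.λ.λ.1, B ⇓ λ.0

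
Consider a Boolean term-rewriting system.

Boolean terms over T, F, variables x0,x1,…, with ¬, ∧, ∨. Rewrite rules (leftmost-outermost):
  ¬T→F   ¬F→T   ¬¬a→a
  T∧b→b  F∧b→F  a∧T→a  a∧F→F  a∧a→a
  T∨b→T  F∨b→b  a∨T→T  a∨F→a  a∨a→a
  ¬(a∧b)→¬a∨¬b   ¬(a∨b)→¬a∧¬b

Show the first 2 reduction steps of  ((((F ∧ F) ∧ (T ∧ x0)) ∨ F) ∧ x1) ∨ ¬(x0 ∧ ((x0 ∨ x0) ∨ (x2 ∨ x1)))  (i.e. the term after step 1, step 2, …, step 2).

Answer: after 2 steps: ((F ∧ (T ∧ x0)) ∧ x1) ∨ ¬(x0 ∧ ((x0 ∨ x0) ∨ (x2 ∨ x1)))

Working:
  start: ((((F ∧ F) ∧ (T ∧ x0)) ∨ F) ∧ x1) ∨ ¬(x0 ∧ ((x0 ∨ x0) ∨ (x2 ∨ x1)))
  →1  (((F ∧ F) ∧ (T ∧ x0)) ∧ x1) ∨ ¬(x0 ∧ ((x0 ∨ x0) ∨ (x2 ∨ x1)))
  →2  ((F ∧ (T ∧ x0)) ∧ x1) ∨ ¬(x0 ∧ ((x0 ∨ x0) ∨ (x2 ∨ x1)))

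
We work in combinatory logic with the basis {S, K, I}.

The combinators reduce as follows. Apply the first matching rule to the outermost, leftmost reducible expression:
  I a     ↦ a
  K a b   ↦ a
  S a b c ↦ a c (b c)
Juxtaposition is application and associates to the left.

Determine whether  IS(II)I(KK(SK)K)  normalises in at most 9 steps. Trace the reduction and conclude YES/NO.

  start: IS(II)I(KK(SK)K)
  →1  S(II)I(KK(SK)K)
  →2  II(KK(SK)K)(I(KK(SK)K))
  →3  I(KK(SK)K)(I(KK(SK)K))
  →4  KK(SK)K(I(KK(SK)K))
  →5  KK(I(KK(SK)K))
  →6  K

Answer: YES — reaches normal form K in 6 ≤ 9 steps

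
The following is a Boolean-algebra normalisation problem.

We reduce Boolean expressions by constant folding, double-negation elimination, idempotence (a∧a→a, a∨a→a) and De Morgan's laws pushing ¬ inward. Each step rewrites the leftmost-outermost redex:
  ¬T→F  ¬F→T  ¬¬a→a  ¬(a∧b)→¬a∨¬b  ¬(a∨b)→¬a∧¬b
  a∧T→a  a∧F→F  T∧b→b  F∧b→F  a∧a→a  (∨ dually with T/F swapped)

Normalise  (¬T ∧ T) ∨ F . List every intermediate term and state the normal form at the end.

Answer: normal form = F  (in 3 steps)

Reduction:
  start: (¬T ∧ T) ∨ F
  [1] ¬T ∧ T
  [2] ¬T
  [3] F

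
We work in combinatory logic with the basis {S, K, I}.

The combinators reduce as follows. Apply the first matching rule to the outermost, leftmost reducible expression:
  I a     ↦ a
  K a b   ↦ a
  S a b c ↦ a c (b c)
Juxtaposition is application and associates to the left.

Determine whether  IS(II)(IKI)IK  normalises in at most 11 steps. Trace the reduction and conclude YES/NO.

Answer: YES — reaches normal form K in 8 ≤ 11 steps

Reduction:
  start: IS(II)(IKI)IK
  →1  S(II)(IKI)IK
  →2  III(IKII)K
  →3  II(IKII)K
  →4  I(IKII)K
  →5  IKIIK
  →6  KIIK
  →7  IK
  →8  K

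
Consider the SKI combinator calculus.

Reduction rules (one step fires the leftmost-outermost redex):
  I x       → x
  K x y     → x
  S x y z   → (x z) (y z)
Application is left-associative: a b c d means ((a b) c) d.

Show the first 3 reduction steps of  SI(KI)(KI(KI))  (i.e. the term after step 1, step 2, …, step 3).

Answer: after 3 steps: I(KI(KI(KI)))

Reduction:
  start: SI(KI)(KI(KI))
  step 1: I(KI(KI))(KI(KI(KI)))
  step 2: KI(KI)(KI(KI(KI)))
  step 3: I(KI(KI(KI)))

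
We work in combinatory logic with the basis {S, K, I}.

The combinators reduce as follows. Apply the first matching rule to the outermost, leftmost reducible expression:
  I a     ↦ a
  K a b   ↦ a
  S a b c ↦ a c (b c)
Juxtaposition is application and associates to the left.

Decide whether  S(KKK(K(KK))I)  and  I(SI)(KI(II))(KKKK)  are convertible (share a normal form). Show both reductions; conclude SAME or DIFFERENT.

Term A:
  start: S(KKK(K(KK))I)
  step 1: S(K(K(KK))I)
  step 2: S(K(KK))

Term B:
  start: I(SI)(KI(II))(KKKK)
  step 1: SI(KI(II))(KKKK)
  step 2: I(KKKK)(KI(II)(KKKK))
  step 3: KKKK(KI(II)(KKKK))
  step 4: KK(KI(II)(KKKK))
  step 5: K

Answer: DIFFERENT — A ⇓ S(K(KK)), B ⇓ K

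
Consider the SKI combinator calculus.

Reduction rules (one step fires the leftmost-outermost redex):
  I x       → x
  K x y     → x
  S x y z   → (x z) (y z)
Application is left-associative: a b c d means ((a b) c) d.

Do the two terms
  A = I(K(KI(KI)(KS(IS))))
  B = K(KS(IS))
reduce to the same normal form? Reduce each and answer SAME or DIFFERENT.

Term A:
  start: I(K(KI(KI)(KS(IS))))
  [1] K(KI(KI)(KS(IS)))
  [2] K(I(KS(IS)))
  [3] K(KS(IS))
  [4] KS

Term B:
  start: K(KS(IS))
  [1] KS

Answer: SAME — A ⇓ KS, B ⇓ KS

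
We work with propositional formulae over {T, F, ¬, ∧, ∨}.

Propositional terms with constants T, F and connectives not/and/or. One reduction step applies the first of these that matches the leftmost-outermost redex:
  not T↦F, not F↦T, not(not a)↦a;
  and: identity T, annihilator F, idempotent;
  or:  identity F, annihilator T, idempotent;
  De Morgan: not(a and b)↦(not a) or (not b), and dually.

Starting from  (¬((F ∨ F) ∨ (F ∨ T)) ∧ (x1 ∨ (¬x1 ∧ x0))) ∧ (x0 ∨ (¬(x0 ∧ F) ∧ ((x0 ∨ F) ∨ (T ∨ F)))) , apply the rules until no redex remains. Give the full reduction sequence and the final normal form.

  start: (¬((F ∨ F) ∨ (F ∨ T)) ∧ (x1 ∨ (¬x1 ∧ x0))) ∧ (x0 ∨ (¬(x0 ∧ F) ∧ ((x0 ∨ F) ∨ (T ∨ F))))
  →1  ((¬(F ∨ F) ∧ ¬(F ∨ T)) ∧ (x1 ∨ (¬x1 ∧ x0))) ∧ (x0 ∨ (¬(x0 ∧ F) ∧ ((x0 ∨ F) ∨ (T ∨ F))))
  →2  (((¬F ∧ ¬F) ∧ ¬(F ∨ T)) ∧ (x1 ∨ (¬x1 ∧ x0))) ∧ (x0 ∨ (¬(x0 ∧ F) ∧ ((x0 ∨ F) ∨ (T ∨ F))))
  →3  ((¬F ∧ ¬(F ∨ T)) ∧ (x1 ∨ (¬x1 ∧ x0))) ∧ (x0 ∨ (¬(x0 ∧ F) ∧ ((x0 ∨ F) ∨ (T ∨ F))))
  →4  ((T ∧ ¬(F ∨ T)) ∧ (x1 ∨ (¬x1 ∧ x0))) ∧ (x0 ∨ (¬(x0 ∧ F) ∧ ((x0 ∨ F) ∨ (T ∨ F))))
  →5  (¬(F ∨ T) ∧ (x1 ∨ (¬x1 ∧ x0))) ∧ (x0 ∨ (¬(x0 ∧ F) ∧ ((x0 ∨ F) ∨ (T ∨ F))))
  →6  ((¬F ∧ ¬T) ∧ (x1 ∨ (¬x1 ∧ x0))) ∧ (x0 ∨ (¬(x0 ∧ F) ∧ ((x0 ∨ F) ∨ (T ∨ F))))
  →7  ((T ∧ ¬T) ∧ (x1 ∨ (¬x1 ∧ x0))) ∧ (x0 ∨ (¬(x0 ∧ F) ∧ ((x0 ∨ F) ∨ (T ∨ F))))
  →8  (¬T ∧ (x1 ∨ (¬x1 ∧ x0))) ∧ (x0 ∨ (¬(x0 ∧ F) ∧ ((x0 ∨ F) ∨ (T ∨ F))))
  →9  (F ∧ (x1 ∨ (¬x1 ∧ x0))) ∧ (x0 ∨ (¬(x0 ∧ F) ∧ ((x0 ∨ F) ∨ (T ∨ F))))
  →10  F ∧ (x0 ∨ (¬(x0 ∧ F) ∧ ((x0 ∨ F) ∨ (T ∨ F))))
  →11  F

Answer: normal form = F  (in 11 steps)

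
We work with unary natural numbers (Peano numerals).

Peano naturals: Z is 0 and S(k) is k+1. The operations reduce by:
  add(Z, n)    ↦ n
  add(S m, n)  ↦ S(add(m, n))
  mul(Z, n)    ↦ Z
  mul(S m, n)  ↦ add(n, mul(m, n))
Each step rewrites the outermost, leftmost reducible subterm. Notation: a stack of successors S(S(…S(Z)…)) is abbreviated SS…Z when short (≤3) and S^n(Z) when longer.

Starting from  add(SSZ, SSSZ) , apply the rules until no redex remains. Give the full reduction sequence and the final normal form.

  start: add(SSZ, SSSZ)
  →1  S(add(SZ, SSSZ))
  →2  S(S(add(Z, SSSZ)))
  →3  S^5(Z)

Answer: normal form = S^5(Z)  (in 3 steps)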